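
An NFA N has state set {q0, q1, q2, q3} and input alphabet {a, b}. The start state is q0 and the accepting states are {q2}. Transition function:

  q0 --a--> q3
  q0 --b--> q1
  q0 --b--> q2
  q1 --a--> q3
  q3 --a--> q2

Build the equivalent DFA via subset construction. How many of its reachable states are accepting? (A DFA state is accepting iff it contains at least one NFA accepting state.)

2

Start state of the DFA: {q0}.
{q0} --a--> {q3}  [new]
{q0} --b--> {q1, q2}  [new]
{q3} --a--> {q2}  [new]
{q3} --b--> ∅  [new]
{q1, q2} --a--> {q3}  [seen]
{q1, q2} --b--> ∅  [seen]
{q2} --a--> ∅  [seen]
{q2} --b--> ∅  [seen]
∅ --a--> ∅  [seen]
∅ --b--> ∅  [seen]
Reachable DFA states: {q0}, {q3}, {q1, q2}, {q2}, ∅.
Accepting DFA states (contain an NFA accepting state): {q1, q2}, {q2}.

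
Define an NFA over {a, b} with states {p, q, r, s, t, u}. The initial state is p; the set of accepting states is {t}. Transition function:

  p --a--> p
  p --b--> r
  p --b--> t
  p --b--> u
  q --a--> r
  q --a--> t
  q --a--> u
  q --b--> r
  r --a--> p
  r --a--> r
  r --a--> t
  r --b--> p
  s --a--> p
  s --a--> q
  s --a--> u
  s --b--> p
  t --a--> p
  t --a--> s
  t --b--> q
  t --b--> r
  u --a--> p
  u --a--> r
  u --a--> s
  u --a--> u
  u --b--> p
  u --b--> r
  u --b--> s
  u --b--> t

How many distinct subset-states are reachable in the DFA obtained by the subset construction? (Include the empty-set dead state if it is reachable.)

Start state of the DFA: {p}.
{p} --a--> {p}  [seen]
{p} --b--> {r, t, u}  [new]
{r, t, u} --a--> {p, r, s, t, u}  [new]
{r, t, u} --b--> {p, q, r, s, t}  [new]
{p, r, s, t, u} --a--> {p, q, r, s, t, u}  [new]
{p, r, s, t, u} --b--> {p, q, r, s, t, u}  [seen]
{p, q, r, s, t} --a--> {p, q, r, s, t, u}  [seen]
{p, q, r, s, t} --b--> {p, q, r, t, u}  [new]
{p, q, r, s, t, u} --a--> {p, q, r, s, t, u}  [seen]
{p, q, r, s, t, u} --b--> {p, q, r, s, t, u}  [seen]
{p, q, r, t, u} --a--> {p, r, s, t, u}  [seen]
{p, q, r, t, u} --b--> {p, q, r, s, t, u}  [seen]
Reachable DFA states: {p}, {r, t, u}, {p, r, s, t, u}, {p, q, r, s, t}, {p, q, r, s, t, u}, {p, q, r, t, u}.

6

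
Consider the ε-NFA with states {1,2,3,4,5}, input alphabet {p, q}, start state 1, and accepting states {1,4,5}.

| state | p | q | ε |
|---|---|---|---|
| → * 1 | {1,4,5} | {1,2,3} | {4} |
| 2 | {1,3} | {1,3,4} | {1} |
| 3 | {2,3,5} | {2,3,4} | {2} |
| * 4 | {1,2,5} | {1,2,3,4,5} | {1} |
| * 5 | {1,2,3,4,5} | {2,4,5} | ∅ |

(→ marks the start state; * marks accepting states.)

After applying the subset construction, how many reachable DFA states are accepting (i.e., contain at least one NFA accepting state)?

3

Start state of the DFA: {1,4} (ε-closure of the NFA start).
{1,4} --p--> {1,2,4,5}  [new]
{1,4} --q--> {1,2,3,4,5}  [new]
{1,2,4,5} --p--> {1,2,3,4,5}  [seen]
{1,2,4,5} --q--> {1,2,3,4,5}  [seen]
{1,2,3,4,5} --p--> {1,2,3,4,5}  [seen]
{1,2,3,4,5} --q--> {1,2,3,4,5}  [seen]
Reachable DFA states: {1,4}, {1,2,4,5}, {1,2,3,4,5}.
Accepting DFA states (contain an NFA accepting state): {1,4}, {1,2,4,5}, {1,2,3,4,5}.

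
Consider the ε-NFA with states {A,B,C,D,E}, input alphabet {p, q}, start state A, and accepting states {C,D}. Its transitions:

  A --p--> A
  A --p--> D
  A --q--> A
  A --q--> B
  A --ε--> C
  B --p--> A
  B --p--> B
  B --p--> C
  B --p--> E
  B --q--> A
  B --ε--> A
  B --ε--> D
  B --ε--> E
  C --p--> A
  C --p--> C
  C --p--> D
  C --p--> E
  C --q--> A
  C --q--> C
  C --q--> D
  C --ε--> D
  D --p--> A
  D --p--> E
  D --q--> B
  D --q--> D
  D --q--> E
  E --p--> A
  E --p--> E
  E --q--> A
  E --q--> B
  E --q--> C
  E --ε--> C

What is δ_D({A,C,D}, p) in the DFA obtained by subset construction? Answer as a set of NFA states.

δ(A,p) = {A,D}; δ(C,p) = {A,C,D,E}; δ(D,p) = {A,E}.
Union: {A,C,D,E}.

{A,C,D,E}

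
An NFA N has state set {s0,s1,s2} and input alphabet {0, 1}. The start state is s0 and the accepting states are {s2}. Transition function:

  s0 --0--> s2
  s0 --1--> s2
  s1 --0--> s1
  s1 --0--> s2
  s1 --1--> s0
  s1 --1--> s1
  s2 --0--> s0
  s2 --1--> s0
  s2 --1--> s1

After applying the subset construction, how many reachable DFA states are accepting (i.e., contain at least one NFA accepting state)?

3

Start state of the DFA: {s0}.
{s0} --0--> {s2}  [new]
{s0} --1--> {s2}  [seen]
{s2} --0--> {s0}  [seen]
{s2} --1--> {s0,s1}  [new]
{s0,s1} --0--> {s1,s2}  [new]
{s0,s1} --1--> {s0,s1,s2}  [new]
{s1,s2} --0--> {s0,s1,s2}  [seen]
{s1,s2} --1--> {s0,s1}  [seen]
{s0,s1,s2} --0--> {s0,s1,s2}  [seen]
{s0,s1,s2} --1--> {s0,s1,s2}  [seen]
Reachable DFA states: {s0}, {s2}, {s0,s1}, {s1,s2}, {s0,s1,s2}.
Accepting DFA states (contain an NFA accepting state): {s2}, {s1,s2}, {s0,s1,s2}.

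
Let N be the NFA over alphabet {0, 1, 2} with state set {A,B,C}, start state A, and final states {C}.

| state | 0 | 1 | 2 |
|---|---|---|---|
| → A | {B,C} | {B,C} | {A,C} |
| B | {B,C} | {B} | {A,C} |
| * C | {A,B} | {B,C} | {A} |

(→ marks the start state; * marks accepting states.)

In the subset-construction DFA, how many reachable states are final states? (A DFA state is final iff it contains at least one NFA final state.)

3

Start state of the DFA: {A}.
{A} --0--> {B,C}  [new]
{A} --1--> {B,C}  [seen]
{A} --2--> {A,C}  [new]
{B,C} --0--> {A,B,C}  [new]
{B,C} --1--> {B,C}  [seen]
{B,C} --2--> {A,C}  [seen]
{A,C} --0--> {A,B,C}  [seen]
{A,C} --1--> {B,C}  [seen]
{A,C} --2--> {A,C}  [seen]
{A,B,C} --0--> {A,B,C}  [seen]
{A,B,C} --1--> {B,C}  [seen]
{A,B,C} --2--> {A,C}  [seen]
Reachable DFA states: {A}, {B,C}, {A,C}, {A,B,C}.
Accepting DFA states (contain an NFA accepting state): {B,C}, {A,C}, {A,B,C}.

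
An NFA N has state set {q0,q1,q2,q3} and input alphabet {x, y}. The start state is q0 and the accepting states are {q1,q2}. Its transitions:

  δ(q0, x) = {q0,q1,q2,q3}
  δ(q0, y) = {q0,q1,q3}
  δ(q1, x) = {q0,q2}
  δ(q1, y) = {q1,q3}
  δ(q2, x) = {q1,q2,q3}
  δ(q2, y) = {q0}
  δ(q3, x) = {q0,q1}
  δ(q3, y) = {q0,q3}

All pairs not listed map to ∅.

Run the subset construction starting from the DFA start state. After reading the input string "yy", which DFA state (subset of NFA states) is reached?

{q0,q1,q3}

Start: {q0}.
δ(q0,y) = {q0,q1,q3}.
Union: {q0,q1,q3}.
After y: {q0,q1,q3}.
δ(q0,y) = {q0,q1,q3}; δ(q1,y) = {q1,q3}; δ(q3,y) = {q0,q3}.
Union: {q0,q1,q3}.
After y: {q0,q1,q3}.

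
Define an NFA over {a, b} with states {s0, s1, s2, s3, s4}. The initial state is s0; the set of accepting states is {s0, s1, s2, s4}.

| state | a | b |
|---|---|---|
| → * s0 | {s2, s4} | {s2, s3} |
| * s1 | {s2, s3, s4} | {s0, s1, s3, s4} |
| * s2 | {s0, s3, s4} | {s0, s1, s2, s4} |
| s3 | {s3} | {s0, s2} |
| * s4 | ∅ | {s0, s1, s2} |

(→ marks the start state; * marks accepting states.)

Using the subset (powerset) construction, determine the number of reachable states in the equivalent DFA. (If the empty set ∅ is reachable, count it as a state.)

Start state of the DFA: {s0}.
{s0} --a--> {s2, s4}  [new]
{s0} --b--> {s2, s3}  [new]
{s2, s4} --a--> {s0, s3, s4}  [new]
{s2, s4} --b--> {s0, s1, s2, s4}  [new]
{s2, s3} --a--> {s0, s3, s4}  [seen]
{s2, s3} --b--> {s0, s1, s2, s4}  [seen]
{s0, s3, s4} --a--> {s2, s3, s4}  [new]
{s0, s3, s4} --b--> {s0, s1, s2, s3}  [new]
{s0, s1, s2, s4} --a--> {s0, s2, s3, s4}  [new]
{s0, s1, s2, s4} --b--> {s0, s1, s2, s3, s4}  [new]
{s2, s3, s4} --a--> {s0, s3, s4}  [seen]
{s2, s3, s4} --b--> {s0, s1, s2, s4}  [seen]
{s0, s1, s2, s3} --a--> {s0, s2, s3, s4}  [seen]
{s0, s1, s2, s3} --b--> {s0, s1, s2, s3, s4}  [seen]
{s0, s2, s3, s4} --a--> {s0, s2, s3, s4}  [seen]
{s0, s2, s3, s4} --b--> {s0, s1, s2, s3, s4}  [seen]
{s0, s1, s2, s3, s4} --a--> {s0, s2, s3, s4}  [seen]
{s0, s1, s2, s3, s4} --b--> {s0, s1, s2, s3, s4}  [seen]
Reachable DFA states: {s0}, {s2, s4}, {s2, s3}, {s0, s3, s4}, {s0, s1, s2, s4}, {s2, s3, s4}, {s0, s1, s2, s3}, {s0, s2, s3, s4}, {s0, s1, s2, s3, s4}.

9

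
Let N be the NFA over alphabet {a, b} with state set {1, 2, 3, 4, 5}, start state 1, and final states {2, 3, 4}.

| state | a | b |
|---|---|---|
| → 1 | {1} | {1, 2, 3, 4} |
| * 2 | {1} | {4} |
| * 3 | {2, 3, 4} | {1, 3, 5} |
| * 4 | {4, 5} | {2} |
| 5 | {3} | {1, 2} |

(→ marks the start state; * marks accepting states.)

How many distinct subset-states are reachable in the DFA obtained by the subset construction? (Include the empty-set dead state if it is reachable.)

3

Start state of the DFA: {1}.
{1} --a--> {1}  [seen]
{1} --b--> {1, 2, 3, 4}  [new]
{1, 2, 3, 4} --a--> {1, 2, 3, 4, 5}  [new]
{1, 2, 3, 4} --b--> {1, 2, 3, 4, 5}  [seen]
{1, 2, 3, 4, 5} --a--> {1, 2, 3, 4, 5}  [seen]
{1, 2, 3, 4, 5} --b--> {1, 2, 3, 4, 5}  [seen]
Reachable DFA states: {1}, {1, 2, 3, 4}, {1, 2, 3, 4, 5}.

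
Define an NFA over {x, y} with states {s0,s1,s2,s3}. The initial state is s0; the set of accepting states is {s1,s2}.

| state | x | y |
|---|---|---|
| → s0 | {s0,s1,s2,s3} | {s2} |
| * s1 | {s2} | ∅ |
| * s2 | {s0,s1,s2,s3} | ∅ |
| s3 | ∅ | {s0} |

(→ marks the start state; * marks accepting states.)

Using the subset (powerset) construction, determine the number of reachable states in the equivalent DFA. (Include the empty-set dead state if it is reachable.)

Start state of the DFA: {s0}.
{s0} --x--> {s0,s1,s2,s3}  [new]
{s0} --y--> {s2}  [new]
{s0,s1,s2,s3} --x--> {s0,s1,s2,s3}  [seen]
{s0,s1,s2,s3} --y--> {s0,s2}  [new]
{s2} --x--> {s0,s1,s2,s3}  [seen]
{s2} --y--> ∅  [new]
{s0,s2} --x--> {s0,s1,s2,s3}  [seen]
{s0,s2} --y--> {s2}  [seen]
∅ --x--> ∅  [seen]
∅ --y--> ∅  [seen]
Reachable DFA states: {s0}, {s0,s1,s2,s3}, {s2}, {s0,s2}, ∅.

5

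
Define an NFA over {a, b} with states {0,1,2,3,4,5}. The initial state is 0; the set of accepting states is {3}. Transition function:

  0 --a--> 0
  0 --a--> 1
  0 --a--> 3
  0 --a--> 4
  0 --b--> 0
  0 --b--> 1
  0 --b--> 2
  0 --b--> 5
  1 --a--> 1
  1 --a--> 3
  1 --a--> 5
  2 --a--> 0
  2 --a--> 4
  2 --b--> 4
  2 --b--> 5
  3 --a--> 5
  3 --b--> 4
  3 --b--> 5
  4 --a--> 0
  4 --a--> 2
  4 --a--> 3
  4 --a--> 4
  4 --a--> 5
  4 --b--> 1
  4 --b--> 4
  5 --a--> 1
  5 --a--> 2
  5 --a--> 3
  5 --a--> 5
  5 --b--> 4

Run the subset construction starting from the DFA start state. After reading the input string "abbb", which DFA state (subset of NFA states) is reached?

{0,1,2,4,5}

Start: {0}.
δ(0,a) = {0,1,3,4}.
Union: {0,1,3,4}.
After a: {0,1,3,4}.
δ(0,b) = {0,1,2,5}; δ(1,b) = ∅; δ(3,b) = {4,5}; δ(4,b) = {1,4}.
Union: {0,1,2,4,5}.
After b: {0,1,2,4,5}.
δ(0,b) = {0,1,2,5}; δ(1,b) = ∅; δ(2,b) = {4,5}; δ(4,b) = {1,4}; δ(5,b) = {4}.
Union: {0,1,2,4,5}.
After b: {0,1,2,4,5}.
δ(0,b) = {0,1,2,5}; δ(1,b) = ∅; δ(2,b) = {4,5}; δ(4,b) = {1,4}; δ(5,b) = {4}.
Union: {0,1,2,4,5}.
After b: {0,1,2,4,5}.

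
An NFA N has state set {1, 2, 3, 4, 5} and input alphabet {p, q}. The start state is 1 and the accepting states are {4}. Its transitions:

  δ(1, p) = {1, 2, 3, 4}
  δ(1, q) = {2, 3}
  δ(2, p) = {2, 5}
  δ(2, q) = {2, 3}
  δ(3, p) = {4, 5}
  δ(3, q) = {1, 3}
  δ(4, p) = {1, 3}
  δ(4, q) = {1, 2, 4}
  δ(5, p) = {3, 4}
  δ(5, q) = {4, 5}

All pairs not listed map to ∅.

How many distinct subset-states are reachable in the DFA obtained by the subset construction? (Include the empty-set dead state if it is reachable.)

Start state of the DFA: {1}.
{1} --p--> {1, 2, 3, 4}  [new]
{1} --q--> {2, 3}  [new]
{1, 2, 3, 4} --p--> {1, 2, 3, 4, 5}  [new]
{1, 2, 3, 4} --q--> {1, 2, 3, 4}  [seen]
{2, 3} --p--> {2, 4, 5}  [new]
{2, 3} --q--> {1, 2, 3}  [new]
{1, 2, 3, 4, 5} --p--> {1, 2, 3, 4, 5}  [seen]
{1, 2, 3, 4, 5} --q--> {1, 2, 3, 4, 5}  [seen]
{2, 4, 5} --p--> {1, 2, 3, 4, 5}  [seen]
{2, 4, 5} --q--> {1, 2, 3, 4, 5}  [seen]
{1, 2, 3} --p--> {1, 2, 3, 4, 5}  [seen]
{1, 2, 3} --q--> {1, 2, 3}  [seen]
Reachable DFA states: {1}, {1, 2, 3, 4}, {2, 3}, {1, 2, 3, 4, 5}, {2, 4, 5}, {1, 2, 3}.

6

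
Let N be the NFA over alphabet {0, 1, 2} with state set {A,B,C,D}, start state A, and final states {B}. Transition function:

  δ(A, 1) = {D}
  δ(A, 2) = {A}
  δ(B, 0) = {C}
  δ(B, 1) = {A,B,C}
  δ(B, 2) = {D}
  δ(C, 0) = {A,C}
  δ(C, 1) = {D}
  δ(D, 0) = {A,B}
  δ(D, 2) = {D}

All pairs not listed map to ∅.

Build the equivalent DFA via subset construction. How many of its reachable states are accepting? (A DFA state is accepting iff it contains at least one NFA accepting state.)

3

Start state of the DFA: {A}.
{A} --0--> ∅  [new]
{A} --1--> {D}  [new]
{A} --2--> {A}  [seen]
∅ --0--> ∅  [seen]
∅ --1--> ∅  [seen]
∅ --2--> ∅  [seen]
{D} --0--> {A,B}  [new]
{D} --1--> ∅  [seen]
{D} --2--> {D}  [seen]
{A,B} --0--> {C}  [new]
{A,B} --1--> {A,B,C,D}  [new]
{A,B} --2--> {A,D}  [new]
{C} --0--> {A,C}  [new]
{C} --1--> {D}  [seen]
{C} --2--> ∅  [seen]
{A,B,C,D} --0--> {A,B,C}  [new]
{A,B,C,D} --1--> {A,B,C,D}  [seen]
{A,B,C,D} --2--> {A,D}  [seen]
{A,D} --0--> {A,B}  [seen]
{A,D} --1--> {D}  [seen]
{A,D} --2--> {A,D}  [seen]
{A,C} --0--> {A,C}  [seen]
{A,C} --1--> {D}  [seen]
{A,C} --2--> {A}  [seen]
{A,B,C} --0--> {A,C}  [seen]
{A,B,C} --1--> {A,B,C,D}  [seen]
{A,B,C} --2--> {A,D}  [seen]
Reachable DFA states: {A}, ∅, {D}, {A,B}, {C}, {A,B,C,D}, {A,D}, {A,C}, {A,B,C}.
Accepting DFA states (contain an NFA accepting state): {A,B}, {A,B,C,D}, {A,B,C}.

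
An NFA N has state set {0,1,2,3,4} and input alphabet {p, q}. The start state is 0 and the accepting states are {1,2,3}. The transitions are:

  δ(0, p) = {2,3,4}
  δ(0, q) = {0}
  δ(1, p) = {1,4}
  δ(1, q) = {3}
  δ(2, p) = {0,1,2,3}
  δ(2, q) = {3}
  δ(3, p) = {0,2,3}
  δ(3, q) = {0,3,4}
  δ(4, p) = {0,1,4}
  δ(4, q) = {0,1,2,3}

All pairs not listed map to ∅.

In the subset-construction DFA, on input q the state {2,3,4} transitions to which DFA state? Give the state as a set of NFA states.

{0,1,2,3,4}

δ(2,q) = {3}; δ(3,q) = {0,3,4}; δ(4,q) = {0,1,2,3}.
Union: {0,1,2,3,4}.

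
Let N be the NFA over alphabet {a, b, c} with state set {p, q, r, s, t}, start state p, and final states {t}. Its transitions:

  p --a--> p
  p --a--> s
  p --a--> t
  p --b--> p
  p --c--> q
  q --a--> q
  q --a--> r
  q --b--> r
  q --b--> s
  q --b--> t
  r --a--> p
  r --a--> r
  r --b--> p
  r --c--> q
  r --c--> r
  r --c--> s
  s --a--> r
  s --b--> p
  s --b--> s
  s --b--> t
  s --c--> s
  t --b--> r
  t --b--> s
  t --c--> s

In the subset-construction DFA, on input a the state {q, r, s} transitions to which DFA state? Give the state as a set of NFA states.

{p, q, r}

δ(q,a) = {q, r}; δ(r,a) = {p, r}; δ(s,a) = {r}.
Union: {p, q, r}.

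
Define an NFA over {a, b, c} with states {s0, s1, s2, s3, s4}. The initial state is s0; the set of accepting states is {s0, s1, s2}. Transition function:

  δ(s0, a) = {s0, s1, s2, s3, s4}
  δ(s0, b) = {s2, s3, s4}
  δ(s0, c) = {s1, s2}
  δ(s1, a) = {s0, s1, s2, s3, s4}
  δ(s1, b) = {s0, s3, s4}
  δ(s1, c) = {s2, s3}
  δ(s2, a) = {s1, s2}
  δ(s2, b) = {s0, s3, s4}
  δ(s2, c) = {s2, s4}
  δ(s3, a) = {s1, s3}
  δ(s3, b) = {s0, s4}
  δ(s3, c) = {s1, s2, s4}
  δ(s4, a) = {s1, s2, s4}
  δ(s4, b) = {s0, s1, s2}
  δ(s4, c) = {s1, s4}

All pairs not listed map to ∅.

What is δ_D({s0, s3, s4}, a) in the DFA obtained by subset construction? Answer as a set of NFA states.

{s0, s1, s2, s3, s4}

δ(s0,a) = {s0, s1, s2, s3, s4}; δ(s3,a) = {s1, s3}; δ(s4,a) = {s1, s2, s4}.
Union: {s0, s1, s2, s3, s4}.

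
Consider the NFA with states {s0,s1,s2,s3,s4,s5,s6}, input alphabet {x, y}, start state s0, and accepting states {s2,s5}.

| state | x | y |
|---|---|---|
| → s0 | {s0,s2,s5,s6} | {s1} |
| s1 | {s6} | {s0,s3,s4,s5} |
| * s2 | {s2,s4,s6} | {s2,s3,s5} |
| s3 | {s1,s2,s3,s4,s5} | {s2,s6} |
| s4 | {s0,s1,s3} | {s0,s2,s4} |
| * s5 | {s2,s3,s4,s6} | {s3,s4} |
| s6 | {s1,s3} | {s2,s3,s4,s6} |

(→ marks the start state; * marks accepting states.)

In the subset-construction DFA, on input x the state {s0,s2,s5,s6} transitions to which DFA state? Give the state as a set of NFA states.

{s0,s1,s2,s3,s4,s5,s6}

δ(s0,x) = {s0,s2,s5,s6}; δ(s2,x) = {s2,s4,s6}; δ(s5,x) = {s2,s3,s4,s6}; δ(s6,x) = {s1,s3}.
Union: {s0,s1,s2,s3,s4,s5,s6}.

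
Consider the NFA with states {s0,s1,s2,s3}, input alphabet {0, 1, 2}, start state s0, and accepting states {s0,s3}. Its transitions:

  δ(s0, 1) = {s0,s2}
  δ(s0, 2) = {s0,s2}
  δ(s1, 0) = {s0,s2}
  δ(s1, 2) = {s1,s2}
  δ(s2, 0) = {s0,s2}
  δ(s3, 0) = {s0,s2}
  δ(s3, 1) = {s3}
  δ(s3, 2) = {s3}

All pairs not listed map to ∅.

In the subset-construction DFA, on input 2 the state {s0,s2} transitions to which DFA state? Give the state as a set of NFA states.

δ(s0,2) = {s0,s2}; δ(s2,2) = ∅.
Union: {s0,s2}.

{s0,s2}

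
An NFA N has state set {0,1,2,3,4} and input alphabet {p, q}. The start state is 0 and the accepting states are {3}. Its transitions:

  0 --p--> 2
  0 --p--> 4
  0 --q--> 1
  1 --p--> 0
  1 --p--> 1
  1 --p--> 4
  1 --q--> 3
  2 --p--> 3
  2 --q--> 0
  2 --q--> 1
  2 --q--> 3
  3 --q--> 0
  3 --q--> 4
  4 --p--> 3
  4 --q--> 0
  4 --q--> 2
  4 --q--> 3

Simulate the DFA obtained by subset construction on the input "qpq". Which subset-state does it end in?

{0,1,2,3}

Start: {0}.
δ(0,q) = {1}.
Union: {1}.
After q: {1}.
δ(1,p) = {0,1,4}.
Union: {0,1,4}.
After p: {0,1,4}.
δ(0,q) = {1}; δ(1,q) = {3}; δ(4,q) = {0,2,3}.
Union: {0,1,2,3}.
After q: {0,1,2,3}.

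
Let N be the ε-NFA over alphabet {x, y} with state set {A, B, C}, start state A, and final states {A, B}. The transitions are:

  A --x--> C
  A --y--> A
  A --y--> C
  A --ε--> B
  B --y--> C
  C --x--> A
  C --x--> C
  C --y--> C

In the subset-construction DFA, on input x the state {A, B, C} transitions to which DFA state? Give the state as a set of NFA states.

δ(A,x) = {C}; δ(B,x) = ∅; δ(C,x) = {A, C}.
Union: {A, C}.
ε-closure gives {A, B, C}.

{A, B, C}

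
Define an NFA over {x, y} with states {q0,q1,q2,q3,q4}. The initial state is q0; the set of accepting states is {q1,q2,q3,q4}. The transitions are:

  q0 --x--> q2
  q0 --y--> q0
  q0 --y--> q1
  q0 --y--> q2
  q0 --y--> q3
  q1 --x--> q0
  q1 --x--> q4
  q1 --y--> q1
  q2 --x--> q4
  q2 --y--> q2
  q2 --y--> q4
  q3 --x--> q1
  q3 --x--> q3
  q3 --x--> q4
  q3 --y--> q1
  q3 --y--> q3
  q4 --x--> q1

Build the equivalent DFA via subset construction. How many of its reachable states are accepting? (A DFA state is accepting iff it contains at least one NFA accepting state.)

Start state of the DFA: {q0}.
{q0} --x--> {q2}  [new]
{q0} --y--> {q0,q1,q2,q3}  [new]
{q2} --x--> {q4}  [new]
{q2} --y--> {q2,q4}  [new]
{q0,q1,q2,q3} --x--> {q0,q1,q2,q3,q4}  [new]
{q0,q1,q2,q3} --y--> {q0,q1,q2,q3,q4}  [seen]
{q4} --x--> {q1}  [new]
{q4} --y--> ∅  [new]
{q2,q4} --x--> {q1,q4}  [new]
{q2,q4} --y--> {q2,q4}  [seen]
{q0,q1,q2,q3,q4} --x--> {q0,q1,q2,q3,q4}  [seen]
{q0,q1,q2,q3,q4} --y--> {q0,q1,q2,q3,q4}  [seen]
{q1} --x--> {q0,q4}  [new]
{q1} --y--> {q1}  [seen]
∅ --x--> ∅  [seen]
∅ --y--> ∅  [seen]
{q1,q4} --x--> {q0,q1,q4}  [new]
{q1,q4} --y--> {q1}  [seen]
{q0,q4} --x--> {q1,q2}  [new]
{q0,q4} --y--> {q0,q1,q2,q3}  [seen]
{q0,q1,q4} --x--> {q0,q1,q2,q4}  [new]
{q0,q1,q4} --y--> {q0,q1,q2,q3}  [seen]
{q1,q2} --x--> {q0,q4}  [seen]
{q1,q2} --y--> {q1,q2,q4}  [new]
{q0,q1,q2,q4} --x--> {q0,q1,q2,q4}  [seen]
{q0,q1,q2,q4} --y--> {q0,q1,q2,q3,q4}  [seen]
{q1,q2,q4} --x--> {q0,q1,q4}  [seen]
{q1,q2,q4} --y--> {q1,q2,q4}  [seen]
Reachable DFA states: {q0}, {q2}, {q0,q1,q2,q3}, {q4}, {q2,q4}, {q0,q1,q2,q3,q4}, {q1}, ∅, {q1,q4}, {q0,q4}, {q0,q1,q4}, {q1,q2}, {q0,q1,q2,q4}, {q1,q2,q4}.
Accepting DFA states (contain an NFA accepting state): {q2}, {q0,q1,q2,q3}, {q4}, {q2,q4}, {q0,q1,q2,q3,q4}, {q1}, {q1,q4}, {q0,q4}, {q0,q1,q4}, {q1,q2}, {q0,q1,q2,q4}, {q1,q2,q4}.

12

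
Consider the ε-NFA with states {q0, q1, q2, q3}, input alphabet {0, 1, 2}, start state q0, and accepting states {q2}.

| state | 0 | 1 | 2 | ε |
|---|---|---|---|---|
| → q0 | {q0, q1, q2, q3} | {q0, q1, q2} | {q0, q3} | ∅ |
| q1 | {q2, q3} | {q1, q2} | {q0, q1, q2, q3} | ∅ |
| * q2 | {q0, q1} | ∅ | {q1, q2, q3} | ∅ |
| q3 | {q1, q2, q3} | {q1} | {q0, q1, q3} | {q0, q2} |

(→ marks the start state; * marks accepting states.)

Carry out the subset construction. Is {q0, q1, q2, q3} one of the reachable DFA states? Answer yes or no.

Start state of the DFA: {q0} (ε-closure of the NFA start).
{q0} --0--> {q0, q1, q2, q3}  [new]
{q0} --1--> {q0, q1, q2}  [new]
{q0} --2--> {q0, q2, q3}  [new]
{q0, q1, q2, q3} --0--> {q0, q1, q2, q3}  [seen]
{q0, q1, q2, q3} --1--> {q0, q1, q2}  [seen]
{q0, q1, q2, q3} --2--> {q0, q1, q2, q3}  [seen]
{q0, q1, q2} --0--> {q0, q1, q2, q3}  [seen]
{q0, q1, q2} --1--> {q0, q1, q2}  [seen]
{q0, q1, q2} --2--> {q0, q1, q2, q3}  [seen]
{q0, q2, q3} --0--> {q0, q1, q2, q3}  [seen]
{q0, q2, q3} --1--> {q0, q1, q2}  [seen]
{q0, q2, q3} --2--> {q0, q1, q2, q3}  [seen]
Reachable DFA states: {q0}, {q0, q1, q2, q3}, {q0, q1, q2}, {q0, q2, q3}.
{q0, q1, q2, q3} is among them.

yes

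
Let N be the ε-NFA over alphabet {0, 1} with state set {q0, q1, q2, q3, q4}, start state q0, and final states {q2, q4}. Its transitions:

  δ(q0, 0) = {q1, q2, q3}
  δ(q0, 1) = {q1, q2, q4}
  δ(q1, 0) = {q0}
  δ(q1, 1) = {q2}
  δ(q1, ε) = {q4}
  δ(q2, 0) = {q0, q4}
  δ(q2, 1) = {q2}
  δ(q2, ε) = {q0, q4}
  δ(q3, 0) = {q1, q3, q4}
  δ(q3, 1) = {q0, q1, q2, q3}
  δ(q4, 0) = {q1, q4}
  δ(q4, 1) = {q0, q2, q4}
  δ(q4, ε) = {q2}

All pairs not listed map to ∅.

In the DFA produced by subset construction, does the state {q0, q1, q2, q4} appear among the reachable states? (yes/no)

Start state of the DFA: {q0} (ε-closure of the NFA start).
{q0} --0--> {q0, q1, q2, q3, q4}  [new]
{q0} --1--> {q0, q1, q2, q4}  [new]
{q0, q1, q2, q3, q4} --0--> {q0, q1, q2, q3, q4}  [seen]
{q0, q1, q2, q3, q4} --1--> {q0, q1, q2, q3, q4}  [seen]
{q0, q1, q2, q4} --0--> {q0, q1, q2, q3, q4}  [seen]
{q0, q1, q2, q4} --1--> {q0, q1, q2, q4}  [seen]
Reachable DFA states: {q0}, {q0, q1, q2, q3, q4}, {q0, q1, q2, q4}.
{q0, q1, q2, q4} is among them.

yes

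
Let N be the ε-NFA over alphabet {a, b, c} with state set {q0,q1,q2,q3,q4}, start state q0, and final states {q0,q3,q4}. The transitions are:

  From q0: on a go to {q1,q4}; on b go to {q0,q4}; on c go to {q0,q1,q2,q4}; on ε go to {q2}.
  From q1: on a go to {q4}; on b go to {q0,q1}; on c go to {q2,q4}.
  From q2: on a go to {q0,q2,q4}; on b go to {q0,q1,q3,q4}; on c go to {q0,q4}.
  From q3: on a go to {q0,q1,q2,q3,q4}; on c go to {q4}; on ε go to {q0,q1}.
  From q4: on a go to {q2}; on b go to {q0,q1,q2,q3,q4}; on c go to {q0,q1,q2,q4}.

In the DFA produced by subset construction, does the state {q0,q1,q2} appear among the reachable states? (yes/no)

no

Start state of the DFA: {q0,q2} (ε-closure of the NFA start).
{q0,q2} --a--> {q0,q1,q2,q4}  [new]
{q0,q2} --b--> {q0,q1,q2,q3,q4}  [new]
{q0,q2} --c--> {q0,q1,q2,q4}  [seen]
{q0,q1,q2,q4} --a--> {q0,q1,q2,q4}  [seen]
{q0,q1,q2,q4} --b--> {q0,q1,q2,q3,q4}  [seen]
{q0,q1,q2,q4} --c--> {q0,q1,q2,q4}  [seen]
{q0,q1,q2,q3,q4} --a--> {q0,q1,q2,q3,q4}  [seen]
{q0,q1,q2,q3,q4} --b--> {q0,q1,q2,q3,q4}  [seen]
{q0,q1,q2,q3,q4} --c--> {q0,q1,q2,q4}  [seen]
Reachable DFA states: {q0,q2}, {q0,q1,q2,q4}, {q0,q1,q2,q3,q4}.
{q0,q1,q2} is not among them.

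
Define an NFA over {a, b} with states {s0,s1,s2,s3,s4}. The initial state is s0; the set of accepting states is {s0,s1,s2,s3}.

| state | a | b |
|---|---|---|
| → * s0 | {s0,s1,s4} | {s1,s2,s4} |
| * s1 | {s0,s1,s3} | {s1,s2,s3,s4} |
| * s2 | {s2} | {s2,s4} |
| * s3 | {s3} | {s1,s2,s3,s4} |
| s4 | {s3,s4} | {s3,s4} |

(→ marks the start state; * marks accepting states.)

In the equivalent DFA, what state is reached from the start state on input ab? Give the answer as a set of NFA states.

Start: {s0}.
δ(s0,a) = {s0,s1,s4}.
Union: {s0,s1,s4}.
After a: {s0,s1,s4}.
δ(s0,b) = {s1,s2,s4}; δ(s1,b) = {s1,s2,s3,s4}; δ(s4,b) = {s3,s4}.
Union: {s1,s2,s3,s4}.
After b: {s1,s2,s3,s4}.

{s1,s2,s3,s4}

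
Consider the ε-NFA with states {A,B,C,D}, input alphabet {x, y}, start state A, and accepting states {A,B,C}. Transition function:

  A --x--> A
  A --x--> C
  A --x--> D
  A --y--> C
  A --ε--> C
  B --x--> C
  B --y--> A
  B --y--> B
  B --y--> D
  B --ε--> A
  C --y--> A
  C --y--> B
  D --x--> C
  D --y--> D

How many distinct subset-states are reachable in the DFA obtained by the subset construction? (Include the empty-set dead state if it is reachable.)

4

Start state of the DFA: {A,C} (ε-closure of the NFA start).
{A,C} --x--> {A,C,D}  [new]
{A,C} --y--> {A,B,C}  [new]
{A,C,D} --x--> {A,C,D}  [seen]
{A,C,D} --y--> {A,B,C,D}  [new]
{A,B,C} --x--> {A,C,D}  [seen]
{A,B,C} --y--> {A,B,C,D}  [seen]
{A,B,C,D} --x--> {A,C,D}  [seen]
{A,B,C,D} --y--> {A,B,C,D}  [seen]
Reachable DFA states: {A,C}, {A,C,D}, {A,B,C}, {A,B,C,D}.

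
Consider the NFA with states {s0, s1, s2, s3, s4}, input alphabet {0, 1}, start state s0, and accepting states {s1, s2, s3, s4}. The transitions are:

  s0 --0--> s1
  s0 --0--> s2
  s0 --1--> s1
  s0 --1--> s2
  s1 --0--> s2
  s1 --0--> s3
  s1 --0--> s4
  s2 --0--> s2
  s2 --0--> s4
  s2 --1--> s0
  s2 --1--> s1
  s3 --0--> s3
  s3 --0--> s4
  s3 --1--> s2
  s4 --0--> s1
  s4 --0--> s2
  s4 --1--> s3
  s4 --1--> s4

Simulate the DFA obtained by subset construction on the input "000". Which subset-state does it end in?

{s1, s2, s3, s4}

Start: {s0}.
δ(s0,0) = {s1, s2}.
Union: {s1, s2}.
After 0: {s1, s2}.
δ(s1,0) = {s2, s3, s4}; δ(s2,0) = {s2, s4}.
Union: {s2, s3, s4}.
After 0: {s2, s3, s4}.
δ(s2,0) = {s2, s4}; δ(s3,0) = {s3, s4}; δ(s4,0) = {s1, s2}.
Union: {s1, s2, s3, s4}.
After 0: {s1, s2, s3, s4}.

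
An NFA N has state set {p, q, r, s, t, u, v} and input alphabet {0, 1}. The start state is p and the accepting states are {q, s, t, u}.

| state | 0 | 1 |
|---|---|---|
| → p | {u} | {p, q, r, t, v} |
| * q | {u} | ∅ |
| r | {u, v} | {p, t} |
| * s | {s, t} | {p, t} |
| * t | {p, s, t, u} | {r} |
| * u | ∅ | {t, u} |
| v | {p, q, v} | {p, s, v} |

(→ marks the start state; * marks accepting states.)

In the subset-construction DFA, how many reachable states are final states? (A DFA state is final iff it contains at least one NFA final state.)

11

Start state of the DFA: {p}.
{p} --0--> {u}  [new]
{p} --1--> {p, q, r, t, v}  [new]
{u} --0--> ∅  [new]
{u} --1--> {t, u}  [new]
{p, q, r, t, v} --0--> {p, q, s, t, u, v}  [new]
{p, q, r, t, v} --1--> {p, q, r, s, t, v}  [new]
∅ --0--> ∅  [seen]
∅ --1--> ∅  [seen]
{t, u} --0--> {p, s, t, u}  [new]
{t, u} --1--> {r, t, u}  [new]
{p, q, s, t, u, v} --0--> {p, q, s, t, u, v}  [seen]
{p, q, s, t, u, v} --1--> {p, q, r, s, t, u, v}  [new]
{p, q, r, s, t, v} --0--> {p, q, s, t, u, v}  [seen]
{p, q, r, s, t, v} --1--> {p, q, r, s, t, v}  [seen]
{p, s, t, u} --0--> {p, s, t, u}  [seen]
{p, s, t, u} --1--> {p, q, r, t, u, v}  [new]
{r, t, u} --0--> {p, s, t, u, v}  [new]
{r, t, u} --1--> {p, r, t, u}  [new]
{p, q, r, s, t, u, v} --0--> {p, q, s, t, u, v}  [seen]
{p, q, r, s, t, u, v} --1--> {p, q, r, s, t, u, v}  [seen]
{p, q, r, t, u, v} --0--> {p, q, s, t, u, v}  [seen]
{p, q, r, t, u, v} --1--> {p, q, r, s, t, u, v}  [seen]
{p, s, t, u, v} --0--> {p, q, s, t, u, v}  [seen]
{p, s, t, u, v} --1--> {p, q, r, s, t, u, v}  [seen]
{p, r, t, u} --0--> {p, s, t, u, v}  [seen]
{p, r, t, u} --1--> {p, q, r, t, u, v}  [seen]
Reachable DFA states: {p}, {u}, {p, q, r, t, v}, ∅, {t, u}, {p, q, s, t, u, v}, {p, q, r, s, t, v}, {p, s, t, u}, {r, t, u}, {p, q, r, s, t, u, v}, {p, q, r, t, u, v}, {p, s, t, u, v}, {p, r, t, u}.
Accepting DFA states (contain an NFA accepting state): {u}, {p, q, r, t, v}, {t, u}, {p, q, s, t, u, v}, {p, q, r, s, t, v}, {p, s, t, u}, {r, t, u}, {p, q, r, s, t, u, v}, {p, q, r, t, u, v}, {p, s, t, u, v}, {p, r, t, u}.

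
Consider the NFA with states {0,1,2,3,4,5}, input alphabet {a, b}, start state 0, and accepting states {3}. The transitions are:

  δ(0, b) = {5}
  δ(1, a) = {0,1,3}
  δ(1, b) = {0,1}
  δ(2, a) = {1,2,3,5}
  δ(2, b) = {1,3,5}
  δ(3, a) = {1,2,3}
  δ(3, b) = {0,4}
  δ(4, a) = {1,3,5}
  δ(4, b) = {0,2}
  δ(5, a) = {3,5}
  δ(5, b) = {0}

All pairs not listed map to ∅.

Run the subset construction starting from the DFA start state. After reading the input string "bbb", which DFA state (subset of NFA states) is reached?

{5}

Start: {0}.
δ(0,b) = {5}.
Union: {5}.
After b: {5}.
δ(5,b) = {0}.
Union: {0}.
After b: {0}.
δ(0,b) = {5}.
Union: {5}.
After b: {5}.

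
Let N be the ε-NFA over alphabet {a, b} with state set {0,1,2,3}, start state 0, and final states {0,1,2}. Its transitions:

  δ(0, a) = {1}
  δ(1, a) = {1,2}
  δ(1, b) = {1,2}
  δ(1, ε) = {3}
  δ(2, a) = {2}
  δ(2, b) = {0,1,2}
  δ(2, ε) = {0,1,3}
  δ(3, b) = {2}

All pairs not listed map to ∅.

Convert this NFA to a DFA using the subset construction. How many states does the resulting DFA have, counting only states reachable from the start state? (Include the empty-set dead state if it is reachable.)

4

Start state of the DFA: {0} (ε-closure of the NFA start).
{0} --a--> {1,3}  [new]
{0} --b--> ∅  [new]
{1,3} --a--> {0,1,2,3}  [new]
{1,3} --b--> {0,1,2,3}  [seen]
∅ --a--> ∅  [seen]
∅ --b--> ∅  [seen]
{0,1,2,3} --a--> {0,1,2,3}  [seen]
{0,1,2,3} --b--> {0,1,2,3}  [seen]
Reachable DFA states: {0}, {1,3}, ∅, {0,1,2,3}.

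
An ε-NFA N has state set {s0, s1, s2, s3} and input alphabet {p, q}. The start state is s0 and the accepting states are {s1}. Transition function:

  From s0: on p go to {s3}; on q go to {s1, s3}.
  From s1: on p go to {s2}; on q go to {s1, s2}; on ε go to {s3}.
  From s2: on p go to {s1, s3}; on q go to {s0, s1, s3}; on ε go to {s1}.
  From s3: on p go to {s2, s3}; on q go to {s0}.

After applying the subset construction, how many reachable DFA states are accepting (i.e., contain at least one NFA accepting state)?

Start state of the DFA: {s0} (ε-closure of the NFA start).
{s0} --p--> {s3}  [new]
{s0} --q--> {s1, s3}  [new]
{s3} --p--> {s1, s2, s3}  [new]
{s3} --q--> {s0}  [seen]
{s1, s3} --p--> {s1, s2, s3}  [seen]
{s1, s3} --q--> {s0, s1, s2, s3}  [new]
{s1, s2, s3} --p--> {s1, s2, s3}  [seen]
{s1, s2, s3} --q--> {s0, s1, s2, s3}  [seen]
{s0, s1, s2, s3} --p--> {s1, s2, s3}  [seen]
{s0, s1, s2, s3} --q--> {s0, s1, s2, s3}  [seen]
Reachable DFA states: {s0}, {s3}, {s1, s3}, {s1, s2, s3}, {s0, s1, s2, s3}.
Accepting DFA states (contain an NFA accepting state): {s1, s3}, {s1, s2, s3}, {s0, s1, s2, s3}.

3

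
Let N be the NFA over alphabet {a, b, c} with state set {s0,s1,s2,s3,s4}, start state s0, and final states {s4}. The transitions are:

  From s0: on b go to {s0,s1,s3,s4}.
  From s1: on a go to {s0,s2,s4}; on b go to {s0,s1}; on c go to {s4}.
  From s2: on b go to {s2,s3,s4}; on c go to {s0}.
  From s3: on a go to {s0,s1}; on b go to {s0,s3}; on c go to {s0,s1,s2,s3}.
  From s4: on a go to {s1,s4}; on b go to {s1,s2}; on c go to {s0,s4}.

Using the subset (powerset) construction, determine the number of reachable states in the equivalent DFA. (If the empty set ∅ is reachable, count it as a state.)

9

Start state of the DFA: {s0}.
{s0} --a--> ∅  [new]
{s0} --b--> {s0,s1,s3,s4}  [new]
{s0} --c--> ∅  [seen]
∅ --a--> ∅  [seen]
∅ --b--> ∅  [seen]
∅ --c--> ∅  [seen]
{s0,s1,s3,s4} --a--> {s0,s1,s2,s4}  [new]
{s0,s1,s3,s4} --b--> {s0,s1,s2,s3,s4}  [new]
{s0,s1,s3,s4} --c--> {s0,s1,s2,s3,s4}  [seen]
{s0,s1,s2,s4} --a--> {s0,s1,s2,s4}  [seen]
{s0,s1,s2,s4} --b--> {s0,s1,s2,s3,s4}  [seen]
{s0,s1,s2,s4} --c--> {s0,s4}  [new]
{s0,s1,s2,s3,s4} --a--> {s0,s1,s2,s4}  [seen]
{s0,s1,s2,s3,s4} --b--> {s0,s1,s2,s3,s4}  [seen]
{s0,s1,s2,s3,s4} --c--> {s0,s1,s2,s3,s4}  [seen]
{s0,s4} --a--> {s1,s4}  [new]
{s0,s4} --b--> {s0,s1,s2,s3,s4}  [seen]
{s0,s4} --c--> {s0,s4}  [seen]
{s1,s4} --a--> {s0,s1,s2,s4}  [seen]
{s1,s4} --b--> {s0,s1,s2}  [new]
{s1,s4} --c--> {s0,s4}  [seen]
{s0,s1,s2} --a--> {s0,s2,s4}  [new]
{s0,s1,s2} --b--> {s0,s1,s2,s3,s4}  [seen]
{s0,s1,s2} --c--> {s0,s4}  [seen]
{s0,s2,s4} --a--> {s1,s4}  [seen]
{s0,s2,s4} --b--> {s0,s1,s2,s3,s4}  [seen]
{s0,s2,s4} --c--> {s0,s4}  [seen]
Reachable DFA states: {s0}, ∅, {s0,s1,s3,s4}, {s0,s1,s2,s4}, {s0,s1,s2,s3,s4}, {s0,s4}, {s1,s4}, {s0,s1,s2}, {s0,s2,s4}.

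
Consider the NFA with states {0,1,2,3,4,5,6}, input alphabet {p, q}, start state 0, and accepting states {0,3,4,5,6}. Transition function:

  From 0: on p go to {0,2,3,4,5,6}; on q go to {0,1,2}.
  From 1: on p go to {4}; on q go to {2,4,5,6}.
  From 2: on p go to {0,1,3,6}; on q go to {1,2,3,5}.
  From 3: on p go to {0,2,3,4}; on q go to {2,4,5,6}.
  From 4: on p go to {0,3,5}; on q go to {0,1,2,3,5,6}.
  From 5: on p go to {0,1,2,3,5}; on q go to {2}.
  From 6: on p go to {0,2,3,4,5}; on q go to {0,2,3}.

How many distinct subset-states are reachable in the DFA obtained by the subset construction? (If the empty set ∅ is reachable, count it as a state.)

4

Start state of the DFA: {0}.
{0} --p--> {0,2,3,4,5,6}  [new]
{0} --q--> {0,1,2}  [new]
{0,2,3,4,5,6} --p--> {0,1,2,3,4,5,6}  [new]
{0,2,3,4,5,6} --q--> {0,1,2,3,4,5,6}  [seen]
{0,1,2} --p--> {0,1,2,3,4,5,6}  [seen]
{0,1,2} --q--> {0,1,2,3,4,5,6}  [seen]
{0,1,2,3,4,5,6} --p--> {0,1,2,3,4,5,6}  [seen]
{0,1,2,3,4,5,6} --q--> {0,1,2,3,4,5,6}  [seen]
Reachable DFA states: {0}, {0,2,3,4,5,6}, {0,1,2}, {0,1,2,3,4,5,6}.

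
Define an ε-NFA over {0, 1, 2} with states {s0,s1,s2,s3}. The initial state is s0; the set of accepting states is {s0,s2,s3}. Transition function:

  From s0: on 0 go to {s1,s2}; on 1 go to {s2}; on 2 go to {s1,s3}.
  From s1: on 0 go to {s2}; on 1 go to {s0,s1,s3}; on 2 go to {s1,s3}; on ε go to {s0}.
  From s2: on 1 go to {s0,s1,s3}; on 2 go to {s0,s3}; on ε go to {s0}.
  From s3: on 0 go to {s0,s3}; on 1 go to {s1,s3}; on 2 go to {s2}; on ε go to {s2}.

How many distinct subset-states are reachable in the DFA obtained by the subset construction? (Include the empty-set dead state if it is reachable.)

Start state of the DFA: {s0} (ε-closure of the NFA start).
{s0} --0--> {s0,s1,s2}  [new]
{s0} --1--> {s0,s2}  [new]
{s0} --2--> {s0,s1,s2,s3}  [new]
{s0,s1,s2} --0--> {s0,s1,s2}  [seen]
{s0,s1,s2} --1--> {s0,s1,s2,s3}  [seen]
{s0,s1,s2} --2--> {s0,s1,s2,s3}  [seen]
{s0,s2} --0--> {s0,s1,s2}  [seen]
{s0,s2} --1--> {s0,s1,s2,s3}  [seen]
{s0,s2} --2--> {s0,s1,s2,s3}  [seen]
{s0,s1,s2,s3} --0--> {s0,s1,s2,s3}  [seen]
{s0,s1,s2,s3} --1--> {s0,s1,s2,s3}  [seen]
{s0,s1,s2,s3} --2--> {s0,s1,s2,s3}  [seen]
Reachable DFA states: {s0}, {s0,s1,s2}, {s0,s2}, {s0,s1,s2,s3}.

4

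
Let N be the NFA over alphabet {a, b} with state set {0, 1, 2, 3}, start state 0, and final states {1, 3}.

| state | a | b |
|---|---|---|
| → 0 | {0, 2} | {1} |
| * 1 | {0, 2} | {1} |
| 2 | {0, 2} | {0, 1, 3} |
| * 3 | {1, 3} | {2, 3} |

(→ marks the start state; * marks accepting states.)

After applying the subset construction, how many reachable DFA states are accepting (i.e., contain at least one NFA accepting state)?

4

Start state of the DFA: {0}.
{0} --a--> {0, 2}  [new]
{0} --b--> {1}  [new]
{0, 2} --a--> {0, 2}  [seen]
{0, 2} --b--> {0, 1, 3}  [new]
{1} --a--> {0, 2}  [seen]
{1} --b--> {1}  [seen]
{0, 1, 3} --a--> {0, 1, 2, 3}  [new]
{0, 1, 3} --b--> {1, 2, 3}  [new]
{0, 1, 2, 3} --a--> {0, 1, 2, 3}  [seen]
{0, 1, 2, 3} --b--> {0, 1, 2, 3}  [seen]
{1, 2, 3} --a--> {0, 1, 2, 3}  [seen]
{1, 2, 3} --b--> {0, 1, 2, 3}  [seen]
Reachable DFA states: {0}, {0, 2}, {1}, {0, 1, 3}, {0, 1, 2, 3}, {1, 2, 3}.
Accepting DFA states (contain an NFA accepting state): {1}, {0, 1, 3}, {0, 1, 2, 3}, {1, 2, 3}.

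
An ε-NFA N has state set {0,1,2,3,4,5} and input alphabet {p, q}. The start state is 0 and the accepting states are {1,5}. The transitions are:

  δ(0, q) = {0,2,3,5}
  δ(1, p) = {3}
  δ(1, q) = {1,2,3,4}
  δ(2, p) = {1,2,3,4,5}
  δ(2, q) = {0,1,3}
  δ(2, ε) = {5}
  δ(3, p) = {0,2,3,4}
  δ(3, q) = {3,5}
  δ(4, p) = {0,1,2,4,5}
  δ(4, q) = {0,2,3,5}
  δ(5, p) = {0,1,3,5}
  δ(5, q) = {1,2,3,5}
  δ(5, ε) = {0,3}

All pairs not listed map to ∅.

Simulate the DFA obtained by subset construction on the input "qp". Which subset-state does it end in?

Start: {0}.
δ(0,q) = {0,2,3,5}.
Union: {0,2,3,5}.
After q: {0,2,3,5}.
δ(0,p) = ∅; δ(2,p) = {1,2,3,4,5}; δ(3,p) = {0,2,3,4}; δ(5,p) = {0,1,3,5}.
Union: {0,1,2,3,4,5}.
After p: {0,1,2,3,4,5}.

{0,1,2,3,4,5}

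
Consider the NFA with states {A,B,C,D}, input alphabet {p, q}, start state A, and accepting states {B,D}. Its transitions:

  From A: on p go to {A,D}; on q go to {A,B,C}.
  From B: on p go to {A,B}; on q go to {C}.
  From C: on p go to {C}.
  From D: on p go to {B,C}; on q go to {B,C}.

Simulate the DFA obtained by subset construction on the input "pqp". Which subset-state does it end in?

Start: {A}.
δ(A,p) = {A,D}.
Union: {A,D}.
After p: {A,D}.
δ(A,q) = {A,B,C}; δ(D,q) = {B,C}.
Union: {A,B,C}.
After q: {A,B,C}.
δ(A,p) = {A,D}; δ(B,p) = {A,B}; δ(C,p) = {C}.
Union: {A,B,C,D}.
After p: {A,B,C,D}.

{A,B,C,D}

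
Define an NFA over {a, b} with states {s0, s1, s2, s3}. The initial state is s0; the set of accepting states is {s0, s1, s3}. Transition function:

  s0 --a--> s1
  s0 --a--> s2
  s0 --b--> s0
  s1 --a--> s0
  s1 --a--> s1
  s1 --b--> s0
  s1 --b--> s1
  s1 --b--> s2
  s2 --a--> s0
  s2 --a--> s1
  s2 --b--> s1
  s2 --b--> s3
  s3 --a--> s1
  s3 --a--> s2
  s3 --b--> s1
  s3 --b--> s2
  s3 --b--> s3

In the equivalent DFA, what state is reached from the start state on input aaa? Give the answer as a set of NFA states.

Start: {s0}.
δ(s0,a) = {s1, s2}.
Union: {s1, s2}.
After a: {s1, s2}.
δ(s1,a) = {s0, s1}; δ(s2,a) = {s0, s1}.
Union: {s0, s1}.
After a: {s0, s1}.
δ(s0,a) = {s1, s2}; δ(s1,a) = {s0, s1}.
Union: {s0, s1, s2}.
After a: {s0, s1, s2}.

{s0, s1, s2}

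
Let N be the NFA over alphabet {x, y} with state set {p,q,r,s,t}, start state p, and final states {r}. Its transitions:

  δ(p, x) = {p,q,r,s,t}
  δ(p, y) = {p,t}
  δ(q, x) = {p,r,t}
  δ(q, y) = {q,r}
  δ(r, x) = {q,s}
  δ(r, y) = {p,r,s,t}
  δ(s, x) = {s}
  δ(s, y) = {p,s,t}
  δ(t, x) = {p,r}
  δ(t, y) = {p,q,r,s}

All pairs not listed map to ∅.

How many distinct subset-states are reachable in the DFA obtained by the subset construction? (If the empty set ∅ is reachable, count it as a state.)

Start state of the DFA: {p}.
{p} --x--> {p,q,r,s,t}  [new]
{p} --y--> {p,t}  [new]
{p,q,r,s,t} --x--> {p,q,r,s,t}  [seen]
{p,q,r,s,t} --y--> {p,q,r,s,t}  [seen]
{p,t} --x--> {p,q,r,s,t}  [seen]
{p,t} --y--> {p,q,r,s,t}  [seen]
Reachable DFA states: {p}, {p,q,r,s,t}, {p,t}.

3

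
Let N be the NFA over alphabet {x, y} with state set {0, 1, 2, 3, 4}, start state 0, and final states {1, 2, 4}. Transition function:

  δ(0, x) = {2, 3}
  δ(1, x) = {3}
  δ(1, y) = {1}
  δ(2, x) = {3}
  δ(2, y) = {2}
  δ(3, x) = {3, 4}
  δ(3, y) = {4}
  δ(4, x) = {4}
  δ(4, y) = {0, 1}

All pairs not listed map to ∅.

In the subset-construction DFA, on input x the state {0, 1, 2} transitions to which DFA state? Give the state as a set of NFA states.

δ(0,x) = {2, 3}; δ(1,x) = {3}; δ(2,x) = {3}.
Union: {2, 3}.

{2, 3}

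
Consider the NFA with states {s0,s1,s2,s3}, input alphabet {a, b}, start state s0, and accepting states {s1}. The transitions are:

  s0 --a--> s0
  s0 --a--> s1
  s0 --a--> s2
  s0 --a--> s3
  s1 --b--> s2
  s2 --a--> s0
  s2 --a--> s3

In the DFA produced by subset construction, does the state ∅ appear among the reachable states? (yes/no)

yes

Start state of the DFA: {s0}.
{s0} --a--> {s0,s1,s2,s3}  [new]
{s0} --b--> ∅  [new]
{s0,s1,s2,s3} --a--> {s0,s1,s2,s3}  [seen]
{s0,s1,s2,s3} --b--> {s2}  [new]
∅ --a--> ∅  [seen]
∅ --b--> ∅  [seen]
{s2} --a--> {s0,s3}  [new]
{s2} --b--> ∅  [seen]
{s0,s3} --a--> {s0,s1,s2,s3}  [seen]
{s0,s3} --b--> ∅  [seen]
Reachable DFA states: {s0}, {s0,s1,s2,s3}, ∅, {s2}, {s0,s3}.
∅ is among them.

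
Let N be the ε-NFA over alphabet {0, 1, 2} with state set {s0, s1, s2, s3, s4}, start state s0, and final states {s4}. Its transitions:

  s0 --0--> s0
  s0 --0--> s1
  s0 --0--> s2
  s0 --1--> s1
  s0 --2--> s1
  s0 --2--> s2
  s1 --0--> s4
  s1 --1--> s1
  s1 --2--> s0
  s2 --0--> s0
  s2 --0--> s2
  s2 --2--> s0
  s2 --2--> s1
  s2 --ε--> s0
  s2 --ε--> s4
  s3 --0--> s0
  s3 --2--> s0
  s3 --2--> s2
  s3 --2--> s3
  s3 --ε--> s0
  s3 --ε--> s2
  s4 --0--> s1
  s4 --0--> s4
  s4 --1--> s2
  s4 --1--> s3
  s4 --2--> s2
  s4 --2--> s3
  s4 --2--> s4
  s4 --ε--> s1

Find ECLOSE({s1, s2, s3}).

Begin with {s1, s2, s3}.
s2 →ε {s0, s4}; add s0, s4.
ε-closure = {s0, s1, s2, s3, s4}.

{s0, s1, s2, s3, s4}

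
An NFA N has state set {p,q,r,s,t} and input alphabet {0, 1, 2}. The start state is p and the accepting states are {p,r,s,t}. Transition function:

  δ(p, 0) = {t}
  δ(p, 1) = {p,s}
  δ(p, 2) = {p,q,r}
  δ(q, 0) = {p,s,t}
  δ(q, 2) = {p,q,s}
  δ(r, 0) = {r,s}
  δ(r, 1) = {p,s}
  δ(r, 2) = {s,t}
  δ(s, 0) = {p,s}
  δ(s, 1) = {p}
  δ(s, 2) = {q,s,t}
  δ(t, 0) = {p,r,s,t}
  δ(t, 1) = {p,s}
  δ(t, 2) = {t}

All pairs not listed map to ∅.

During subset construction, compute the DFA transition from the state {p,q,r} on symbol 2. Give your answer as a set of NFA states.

δ(p,2) = {p,q,r}; δ(q,2) = {p,q,s}; δ(r,2) = {s,t}.
Union: {p,q,r,s,t}.

{p,q,r,s,t}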